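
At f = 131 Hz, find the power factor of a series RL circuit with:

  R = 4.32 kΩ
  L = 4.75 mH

Step 1 — Angular frequency: ω = 2π·f = 2π·131 = 823.1 rad/s.
Step 2 — Component impedances:
  R: Z = R = 4320 Ω
  L: Z = jωL = j·823.1·0.00475 = 0 + j3.91 Ω
Step 3 — Series combination: Z_total = R + L = 4320 + j3.91 Ω = 4320∠0.1° Ω.
Step 4 — Power factor: PF = cos(φ) = Re(Z)/|Z| = 4320/4320 = 1.
Step 5 — Type: Im(Z) = 3.91 ⇒ lagging (phase φ = 0.1°).

PF = 1 (lagging, φ = 0.1°)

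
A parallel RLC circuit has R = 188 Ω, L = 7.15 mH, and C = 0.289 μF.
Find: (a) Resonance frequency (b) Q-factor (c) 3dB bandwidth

Step 1 — Resonance: ω₀ = 1/√(LC) = 1/√(0.00715·2.89e-07) = 2.2e+04 rad/s.
Step 2 — f₀ = ω₀/(2π) = 3501 Hz.
Step 3 — Parallel Q: Q = R/(ω₀L) = 188/(2.2e+04·0.00715) = 1.195.
Step 4 — Bandwidth: Δω = ω₀/Q = 1.841e+04 rad/s; BW = Δω/(2π) = 2929 Hz.

(a) f₀ = 3501 Hz  (b) Q = 1.195  (c) BW = 2929 Hz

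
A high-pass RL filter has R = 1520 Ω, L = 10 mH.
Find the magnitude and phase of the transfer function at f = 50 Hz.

Step 1 — Angular frequency: ω = 2π·50 = 314.2 rad/s.
Step 2 — Transfer function: H(jω) = jωL/(R + jωL).
Step 3 — Numerator jωL = j·3.142; denominator R + jωL = 1520 + j3.142.
Step 4 — H = 4.272e-06 + j0.002067.
Step 5 — Magnitude: |H| = 0.002067 (-53.7 dB); phase: φ = 89.9°.

|H| = 0.002067 (-53.7 dB), φ = 89.9°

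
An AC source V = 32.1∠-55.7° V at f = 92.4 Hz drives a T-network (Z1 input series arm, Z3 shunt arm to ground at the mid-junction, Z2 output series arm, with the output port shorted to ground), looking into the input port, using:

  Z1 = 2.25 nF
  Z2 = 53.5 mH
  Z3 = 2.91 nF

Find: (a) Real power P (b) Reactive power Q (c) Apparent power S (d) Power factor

Step 1 — Angular frequency: ω = 2π·f = 2π·92.4 = 580.6 rad/s.
Step 2 — Component impedances:
  Z1: Z = 1/(jωC) = -j/(ω·C) = 0 - j7.655e+05 Ω
  Z2: Z = jωL = j·580.6·0.0535 = 0 + j31.06 Ω
  Z3: Z = 1/(jωC) = -j/(ω·C) = 0 - j5.919e+05 Ω
Step 3 — With the output port shorted to ground, the output series arm Z2 runs from the junction to ground; the shunt arm Z3 also runs from the junction to ground. They appear in parallel: Z3 || Z2 = 0 + j31.06 Ω.
Step 4 — Series with input arm Z1: Z_in = Z1 + (Z3 || Z2) = 0 - j7.655e+05 Ω = 7.655e+05∠-90.0° Ω.
Step 5 — Source phasor: V = 32.1∠-55.7° V = 18.09 - j26.52 V.
Step 6 — Current: I = V / Z = 3.464e-05 + j2.363e-05 A = 4.193e-05∠34.3° A.
Step 7 — Complex power: S = V·I* = 0 - j0.001346 VA.
Step 8 — Real power: P = Re(S) = 0 W.
Step 9 — Reactive power: Q = Im(S) = -0.001346 VAR.
Step 10 — Apparent power: |S| = 0.001346 VA.
Step 11 — Power factor: PF = P/|S| = 0 (leading).

(a) P = 0 W  (b) Q = -0.001346 VAR  (c) S = 0.001346 VA  (d) PF = 0 (leading)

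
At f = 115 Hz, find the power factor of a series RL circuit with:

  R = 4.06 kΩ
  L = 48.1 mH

Step 1 — Angular frequency: ω = 2π·f = 2π·115 = 722.6 rad/s.
Step 2 — Component impedances:
  R: Z = R = 4060 Ω
  L: Z = jωL = j·722.6·0.0481 = 0 + j34.76 Ω
Step 3 — Series combination: Z_total = R + L = 4060 + j34.76 Ω = 4060∠0.5° Ω.
Step 4 — Power factor: PF = cos(φ) = Re(Z)/|Z| = 4060/4060 = 1.
Step 5 — Type: Im(Z) = 34.76 ⇒ lagging (phase φ = 0.5°).

PF = 1 (lagging, φ = 0.5°)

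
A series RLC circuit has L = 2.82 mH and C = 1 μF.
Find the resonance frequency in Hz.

Step 1 — Resonance condition Im(Z)=0 gives ω₀ = 1/√(LC).
Step 2 — ω₀ = 1/√(0.00282·1e-06) = 1.883e+04 rad/s.
Step 3 — f₀ = ω₀/(2π) = 2997 Hz.

f₀ = 2997 Hz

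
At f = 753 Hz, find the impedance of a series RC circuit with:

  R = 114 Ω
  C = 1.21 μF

Step 1 — Angular frequency: ω = 2π·f = 2π·753 = 4731 rad/s.
Step 2 — Component impedances:
  R: Z = R = 114 Ω
  C: Z = 1/(jωC) = -j/(ω·C) = 0 - j174.7 Ω
Step 3 — Series combination: Z_total = R + C = 114 - j174.7 Ω = 208.6∠-56.9° Ω.

Z = 114 - j174.7 Ω = 208.6∠-56.9° Ω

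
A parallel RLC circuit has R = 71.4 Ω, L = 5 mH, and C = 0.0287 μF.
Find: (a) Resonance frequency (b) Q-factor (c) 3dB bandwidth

Step 1 — Resonance: ω₀ = 1/√(LC) = 1/√(0.005·2.87e-08) = 8.348e+04 rad/s.
Step 2 — f₀ = ω₀/(2π) = 1.329e+04 Hz.
Step 3 — Parallel Q: Q = R/(ω₀L) = 71.4/(8.348e+04·0.005) = 0.1711.
Step 4 — Bandwidth: Δω = ω₀/Q = 4.88e+05 rad/s; BW = Δω/(2π) = 7.767e+04 Hz.

(a) f₀ = 1.329e+04 Hz  (b) Q = 0.1711  (c) BW = 7.767e+04 Hz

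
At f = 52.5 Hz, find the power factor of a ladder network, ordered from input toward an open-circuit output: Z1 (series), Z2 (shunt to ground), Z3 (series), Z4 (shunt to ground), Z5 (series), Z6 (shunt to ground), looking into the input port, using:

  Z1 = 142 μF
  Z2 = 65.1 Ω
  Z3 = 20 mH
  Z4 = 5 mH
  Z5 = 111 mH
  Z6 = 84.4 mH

Step 1 — Angular frequency: ω = 2π·f = 2π·52.5 = 329.9 rad/s.
Step 2 — Component impedances:
  Z1: Z = 1/(jωC) = -j/(ω·C) = 0 - j21.35 Ω
  Z2: Z = R = 65.1 Ω
  Z3: Z = jωL = j·329.9·0.02 = 0 + j6.597 Ω
  Z4: Z = jωL = j·329.9·0.005 = 0 + j1.649 Ω
  Z5: Z = jωL = j·329.9·0.111 = 0 + j36.62 Ω
  Z6: Z = jωL = j·329.9·0.0844 = 0 + j27.84 Ω
Step 3 — Ladder network (open output): work backward from the far end, alternating series and parallel combinations. Z_in = 1.018 - j13.27 Ω = 13.31∠-85.6° Ω.
Step 4 — Power factor: PF = cos(φ) = Re(Z)/|Z| = 1.0181/13.311 = 0.07649.
Step 5 — Type: Im(Z) = -13.27 ⇒ leading (phase φ = -85.6°).

PF = 0.07649 (leading, φ = -85.6°)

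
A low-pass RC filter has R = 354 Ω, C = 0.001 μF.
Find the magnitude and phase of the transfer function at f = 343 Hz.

Step 1 — Angular frequency: ω = 2π·343 = 2155 rad/s.
Step 2 — Transfer function: H(jω) = 1/(1 + jωRC).
Step 3 — Denominator: 1 + jωRC = 1 + j·2155·354·1e-09 = 1 + j0.0007629.
Step 4 — H = 1 - j0.0007629.
Step 5 — Magnitude: |H| = 1 (-0.0 dB); phase: φ = -0.0°.

|H| = 1 (-0.0 dB), φ = -0.0°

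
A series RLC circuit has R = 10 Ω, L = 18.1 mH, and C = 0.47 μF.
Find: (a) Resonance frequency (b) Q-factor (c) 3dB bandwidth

Step 1 — Resonance: ω₀ = 1/√(LC) = 1/√(0.0181·4.7e-07) = 1.084e+04 rad/s.
Step 2 — f₀ = ω₀/(2π) = 1726 Hz.
Step 3 — Series Q: Q = ω₀L/R = 1.084e+04·0.0181/10 = 19.62.
Step 4 — Bandwidth: Δω = ω₀/Q = 552.5 rad/s; BW = Δω/(2π) = 87.93 Hz.

(a) f₀ = 1726 Hz  (b) Q = 19.62  (c) BW = 87.93 Hz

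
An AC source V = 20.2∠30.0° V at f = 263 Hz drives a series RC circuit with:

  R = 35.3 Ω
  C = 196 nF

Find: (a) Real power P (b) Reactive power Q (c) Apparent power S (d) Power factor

Step 1 — Angular frequency: ω = 2π·f = 2π·263 = 1652 rad/s.
Step 2 — Component impedances:
  R: Z = R = 35.3 Ω
  C: Z = 1/(jωC) = -j/(ω·C) = 0 - j3088 Ω
Step 3 — Series combination: Z_total = R + C = 35.3 - j3088 Ω = 3088∠-89.3° Ω.
Step 4 — Source phasor: V = 20.2∠30.0° V = 17.49 + j10.1 V.
Step 5 — Current: I = V / Z = -0.003206 + j0.005703 A = 0.006542∠119.3° A.
Step 6 — Complex power: S = V·I* = 0.001511 - j0.1321 VA.
Step 7 — Real power: P = Re(S) = 0.001511 W.
Step 8 — Reactive power: Q = Im(S) = -0.1321 VAR.
Step 9 — Apparent power: |S| = 0.1321 VA.
Step 10 — Power factor: PF = P/|S| = 0.01143 (leading).

(a) P = 0.001511 W  (b) Q = -0.1321 VAR  (c) S = 0.1321 VA  (d) PF = 0.01143 (leading)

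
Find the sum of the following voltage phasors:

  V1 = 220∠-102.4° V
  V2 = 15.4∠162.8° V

Step 1 — Convert each phasor to rectangular form:
  V1 = 220·(cos(-102.4°) + j·sin(-102.4°)) = -47.24 - j214.9 V
  V2 = 15.4·(cos(162.8°) + j·sin(162.8°)) = -14.71 + j4.554 V
Step 2 — Sum components: V_total = -61.95 - j210.3 V.
Step 3 — Convert to polar: |V_total| = 219.2 V, ∠V_total = -106.4°.

V_total = 219.2∠-106.4° V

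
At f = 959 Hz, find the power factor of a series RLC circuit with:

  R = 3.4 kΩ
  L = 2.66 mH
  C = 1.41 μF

Step 1 — Angular frequency: ω = 2π·f = 2π·959 = 6026 rad/s.
Step 2 — Component impedances:
  R: Z = R = 3400 Ω
  L: Z = jωL = j·6026·0.00266 = 0 + j16.03 Ω
  C: Z = 1/(jωC) = -j/(ω·C) = 0 - j117.7 Ω
Step 3 — Series combination: Z_total = R + L + C = 3400 - j101.7 Ω = 3402∠-1.7° Ω.
Step 4 — Power factor: PF = cos(φ) = Re(Z)/|Z| = 3400/3401.5 = 0.9996.
Step 5 — Type: Im(Z) = -101.7 ⇒ leading (phase φ = -1.7°).

PF = 0.9996 (leading, φ = -1.7°)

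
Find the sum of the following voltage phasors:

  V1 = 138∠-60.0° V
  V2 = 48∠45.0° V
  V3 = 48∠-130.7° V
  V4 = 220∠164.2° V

Step 1 — Convert each phasor to rectangular form:
  V1 = 138·(cos(-60.0°) + j·sin(-60.0°)) = 69 - j119.5 V
  V2 = 48·(cos(45.0°) + j·sin(45.0°)) = 33.94 + j33.94 V
  V3 = 48·(cos(-130.7°) + j·sin(-130.7°)) = -31.3 - j36.39 V
  V4 = 220·(cos(164.2°) + j·sin(164.2°)) = -211.7 + j59.9 V
Step 2 — Sum components: V_total = -140 - j62.06 V.
Step 3 — Convert to polar: |V_total| = 153.2 V, ∠V_total = -156.1°.

V_total = 153.2∠-156.1° V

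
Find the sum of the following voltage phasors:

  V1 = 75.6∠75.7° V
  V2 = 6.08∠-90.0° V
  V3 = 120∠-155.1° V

Step 1 — Convert each phasor to rectangular form:
  V1 = 75.6·(cos(75.7°) + j·sin(75.7°)) = 18.67 + j73.26 V
  V2 = 6.08·(cos(-90.0°) + j·sin(-90.0°)) = 0 - j6.08 V
  V3 = 120·(cos(-155.1°) + j·sin(-155.1°)) = -108.8 - j50.52 V
Step 2 — Sum components: V_total = -90.17 + j16.65 V.
Step 3 — Convert to polar: |V_total| = 91.7 V, ∠V_total = 169.5°.

V_total = 91.7∠169.5° V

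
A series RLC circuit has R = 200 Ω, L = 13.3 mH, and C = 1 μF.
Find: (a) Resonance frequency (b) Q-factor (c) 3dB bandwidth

Step 1 — Resonance: ω₀ = 1/√(LC) = 1/√(0.0133·1e-06) = 8671 rad/s.
Step 2 — f₀ = ω₀/(2π) = 1380 Hz.
Step 3 — Series Q: Q = ω₀L/R = 8671·0.0133/200 = 0.5766.
Step 4 — Bandwidth: Δω = ω₀/Q = 1.504e+04 rad/s; BW = Δω/(2π) = 2393 Hz.

(a) f₀ = 1380 Hz  (b) Q = 0.5766  (c) BW = 2393 Hz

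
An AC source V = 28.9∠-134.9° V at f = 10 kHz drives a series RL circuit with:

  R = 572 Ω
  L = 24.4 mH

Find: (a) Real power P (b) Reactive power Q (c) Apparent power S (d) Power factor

Step 1 — Angular frequency: ω = 2π·f = 2π·1e+04 = 6.283e+04 rad/s.
Step 2 — Component impedances:
  R: Z = R = 572 Ω
  L: Z = jωL = j·6.283e+04·0.0244 = 0 + j1533 Ω
Step 3 — Series combination: Z_total = R + L = 572 + j1533 Ω = 1636∠69.5° Ω.
Step 4 — Source phasor: V = 28.9∠-134.9° V = -20.4 - j20.47 V.
Step 5 — Current: I = V / Z = -0.01608 + j0.007307 A = 0.01766∠155.6° A.
Step 6 — Complex power: S = V·I* = 0.1784 + j0.4782 VA.
Step 7 — Real power: P = Re(S) = 0.1784 W.
Step 8 — Reactive power: Q = Im(S) = 0.4782 VAR.
Step 9 — Apparent power: |S| = 0.5104 VA.
Step 10 — Power factor: PF = P/|S| = 0.3496 (lagging).

(a) P = 0.1784 W  (b) Q = 0.4782 VAR  (c) S = 0.5104 VA  (d) PF = 0.3496 (lagging)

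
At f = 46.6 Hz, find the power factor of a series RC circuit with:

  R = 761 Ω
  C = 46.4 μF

Step 1 — Angular frequency: ω = 2π·f = 2π·46.6 = 292.8 rad/s.
Step 2 — Component impedances:
  R: Z = R = 761 Ω
  C: Z = 1/(jωC) = -j/(ω·C) = 0 - j73.61 Ω
Step 3 — Series combination: Z_total = R + C = 761 - j73.61 Ω = 764.6∠-5.5° Ω.
Step 4 — Power factor: PF = cos(φ) = Re(Z)/|Z| = 761/764.55 = 0.9954.
Step 5 — Type: Im(Z) = -73.61 ⇒ leading (phase φ = -5.5°).

PF = 0.9954 (leading, φ = -5.5°)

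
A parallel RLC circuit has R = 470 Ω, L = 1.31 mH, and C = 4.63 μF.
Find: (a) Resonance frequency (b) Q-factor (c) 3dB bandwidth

Step 1 — Resonance: ω₀ = 1/√(LC) = 1/√(0.00131·4.63e-06) = 1.284e+04 rad/s.
Step 2 — f₀ = ω₀/(2π) = 2044 Hz.
Step 3 — Parallel Q: Q = R/(ω₀L) = 470/(1.284e+04·0.00131) = 27.94.
Step 4 — Bandwidth: Δω = ω₀/Q = 459.5 rad/s; BW = Δω/(2π) = 73.14 Hz.

(a) f₀ = 2044 Hz  (b) Q = 27.94  (c) BW = 73.14 Hz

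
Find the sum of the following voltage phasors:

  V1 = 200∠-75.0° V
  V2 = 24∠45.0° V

Step 1 — Convert each phasor to rectangular form:
  V1 = 200·(cos(-75.0°) + j·sin(-75.0°)) = 51.76 - j193.2 V
  V2 = 24·(cos(45.0°) + j·sin(45.0°)) = 16.97 + j16.97 V
Step 2 — Sum components: V_total = 68.73 - j176.2 V.
Step 3 — Convert to polar: |V_total| = 189.1 V, ∠V_total = -68.7°.

V_total = 189.1∠-68.7° V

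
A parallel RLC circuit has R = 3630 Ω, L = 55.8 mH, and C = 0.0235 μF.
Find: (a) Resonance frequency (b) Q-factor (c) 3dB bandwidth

Step 1 — Resonance: ω₀ = 1/√(LC) = 1/√(0.0558·2.35e-08) = 2.762e+04 rad/s.
Step 2 — f₀ = ω₀/(2π) = 4395 Hz.
Step 3 — Parallel Q: Q = R/(ω₀L) = 3630/(2.762e+04·0.0558) = 2.356.
Step 4 — Bandwidth: Δω = ω₀/Q = 1.172e+04 rad/s; BW = Δω/(2π) = 1866 Hz.

(a) f₀ = 4395 Hz  (b) Q = 2.356  (c) BW = 1866 Hz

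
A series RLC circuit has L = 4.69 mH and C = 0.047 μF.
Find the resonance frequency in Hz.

Step 1 — Resonance condition Im(Z)=0 gives ω₀ = 1/√(LC).
Step 2 — ω₀ = 1/√(0.00469·4.7e-08) = 6.735e+04 rad/s.
Step 3 — f₀ = ω₀/(2π) = 1.072e+04 Hz.

f₀ = 1.072e+04 Hz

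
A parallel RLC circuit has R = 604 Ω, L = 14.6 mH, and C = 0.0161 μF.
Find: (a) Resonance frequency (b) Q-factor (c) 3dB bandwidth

Step 1 — Resonance: ω₀ = 1/√(LC) = 1/√(0.0146·1.61e-08) = 6.522e+04 rad/s.
Step 2 — f₀ = ω₀/(2π) = 1.038e+04 Hz.
Step 3 — Parallel Q: Q = R/(ω₀L) = 604/(6.522e+04·0.0146) = 0.6343.
Step 4 — Bandwidth: Δω = ω₀/Q = 1.028e+05 rad/s; BW = Δω/(2π) = 1.637e+04 Hz.

(a) f₀ = 1.038e+04 Hz  (b) Q = 0.6343  (c) BW = 1.637e+04 Hz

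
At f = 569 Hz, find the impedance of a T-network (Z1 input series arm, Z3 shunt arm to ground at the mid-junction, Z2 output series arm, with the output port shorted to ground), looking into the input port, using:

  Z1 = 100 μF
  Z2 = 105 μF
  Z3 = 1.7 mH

Step 1 — Angular frequency: ω = 2π·f = 2π·569 = 3575 rad/s.
Step 2 — Component impedances:
  Z1: Z = 1/(jωC) = -j/(ω·C) = 0 - j2.797 Ω
  Z2: Z = 1/(jωC) = -j/(ω·C) = 0 - j2.664 Ω
  Z3: Z = jωL = j·3575·0.0017 = 0 + j6.078 Ω
Step 3 — With the output port shorted to ground, the output series arm Z2 runs from the junction to ground; the shunt arm Z3 also runs from the junction to ground. They appear in parallel: Z3 || Z2 = 0 - j4.743 Ω.
Step 4 — Series with input arm Z1: Z_in = Z1 + (Z3 || Z2) = 0 - j7.54 Ω = 7.54∠-90.0° Ω.

Z = 0 - j7.54 Ω = 7.54∠-90.0° Ω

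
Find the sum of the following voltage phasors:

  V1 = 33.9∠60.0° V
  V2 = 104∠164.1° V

Step 1 — Convert each phasor to rectangular form:
  V1 = 33.9·(cos(60.0°) + j·sin(60.0°)) = 16.95 + j29.36 V
  V2 = 104·(cos(164.1°) + j·sin(164.1°)) = -100 + j28.49 V
Step 2 — Sum components: V_total = -83.07 + j57.85 V.
Step 3 — Convert to polar: |V_total| = 101.2 V, ∠V_total = 145.1°.

V_total = 101.2∠145.1° V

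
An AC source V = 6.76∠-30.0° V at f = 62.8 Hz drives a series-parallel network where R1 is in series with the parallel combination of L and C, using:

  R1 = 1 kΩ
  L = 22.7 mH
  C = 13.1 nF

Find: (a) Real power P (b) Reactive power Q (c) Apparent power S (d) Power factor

Step 1 — Angular frequency: ω = 2π·f = 2π·62.8 = 394.6 rad/s.
Step 2 — Component impedances:
  R1: Z = R = 1000 Ω
  L: Z = jωL = j·394.6·0.0227 = 0 + j8.957 Ω
  C: Z = 1/(jωC) = -j/(ω·C) = 0 - j1.935e+05 Ω
Step 3 — Parallel branch: L || C = 1/(1/L + 1/C) = 0 + j8.957 Ω.
Step 4 — Series with R1: Z_total = R1 + (L || C) = 1000 + j8.957 Ω = 1000∠0.5° Ω.
Step 5 — Source phasor: V = 6.76∠-30.0° V = 5.854 - j3.38 V.
Step 6 — Current: I = V / Z = 0.005824 - j0.003432 A = 0.00676∠-30.5° A.
Step 7 — Complex power: S = V·I* = 0.04569 + j0.0004093 VA.
Step 8 — Real power: P = Re(S) = 0.04569 W.
Step 9 — Reactive power: Q = Im(S) = 0.0004093 VAR.
Step 10 — Apparent power: |S| = 0.0457 VA.
Step 11 — Power factor: PF = P/|S| = 1 (lagging).

(a) P = 0.04569 W  (b) Q = 0.0004093 VAR  (c) S = 0.0457 VA  (d) PF = 1 (lagging)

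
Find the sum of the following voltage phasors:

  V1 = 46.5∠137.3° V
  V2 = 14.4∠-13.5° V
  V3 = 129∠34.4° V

Step 1 — Convert each phasor to rectangular form:
  V1 = 46.5·(cos(137.3°) + j·sin(137.3°)) = -34.17 + j31.53 V
  V2 = 14.4·(cos(-13.5°) + j·sin(-13.5°)) = 14 - j3.362 V
  V3 = 129·(cos(34.4°) + j·sin(34.4°)) = 106.4 + j72.88 V
Step 2 — Sum components: V_total = 86.27 + j101.1 V.
Step 3 — Convert to polar: |V_total| = 132.9 V, ∠V_total = 49.5°.

V_total = 132.9∠49.5° V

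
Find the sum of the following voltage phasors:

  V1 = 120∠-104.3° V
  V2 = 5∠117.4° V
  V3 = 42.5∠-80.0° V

Step 1 — Convert each phasor to rectangular form:
  V1 = 120·(cos(-104.3°) + j·sin(-104.3°)) = -29.64 - j116.3 V
  V2 = 5·(cos(117.4°) + j·sin(117.4°)) = -2.301 + j4.439 V
  V3 = 42.5·(cos(-80.0°) + j·sin(-80.0°)) = 7.38 - j41.85 V
Step 2 — Sum components: V_total = -24.56 - j153.7 V.
Step 3 — Convert to polar: |V_total| = 155.6 V, ∠V_total = -99.1°.

V_total = 155.6∠-99.1° V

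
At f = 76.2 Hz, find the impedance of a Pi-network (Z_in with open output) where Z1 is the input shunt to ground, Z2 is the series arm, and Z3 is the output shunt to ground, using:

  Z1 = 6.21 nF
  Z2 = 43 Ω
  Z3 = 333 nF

Step 1 — Angular frequency: ω = 2π·f = 2π·76.2 = 478.8 rad/s.
Step 2 — Component impedances:
  Z1: Z = 1/(jωC) = -j/(ω·C) = 0 - j3.363e+05 Ω
  Z2: Z = R = 43 Ω
  Z3: Z = 1/(jωC) = -j/(ω·C) = 0 - j6272 Ω
Step 3 — With open output, the series arm Z2 and the output shunt Z3 appear in series to ground: Z2 + Z3 = 43 - j6272 Ω.
Step 4 — Parallel with input shunt Z1: Z_in = Z1 || (Z2 + Z3) = 41.44 - j6157 Ω = 6158∠-89.6° Ω.

Z = 41.44 - j6157 Ω = 6158∠-89.6° Ω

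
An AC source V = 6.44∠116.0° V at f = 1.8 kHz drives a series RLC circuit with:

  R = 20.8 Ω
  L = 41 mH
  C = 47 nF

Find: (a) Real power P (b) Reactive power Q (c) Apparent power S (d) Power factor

Step 1 — Angular frequency: ω = 2π·f = 2π·1800 = 1.131e+04 rad/s.
Step 2 — Component impedances:
  R: Z = R = 20.8 Ω
  L: Z = jωL = j·1.131e+04·0.041 = 0 + j463.7 Ω
  C: Z = 1/(jωC) = -j/(ω·C) = 0 - j1881 Ω
Step 3 — Series combination: Z_total = R + L + C = 20.8 - j1418 Ω = 1418∠-89.2° Ω.
Step 4 — Source phasor: V = 6.44∠116.0° V = -2.823 + j5.788 V.
Step 5 — Current: I = V / Z = -0.004112 - j0.001931 A = 0.004543∠-154.8° A.
Step 6 — Complex power: S = V·I* = 0.0004292 - j0.02925 VA.
Step 7 — Real power: P = Re(S) = 0.0004292 W.
Step 8 — Reactive power: Q = Im(S) = -0.02925 VAR.
Step 9 — Apparent power: |S| = 0.02925 VA.
Step 10 — Power factor: PF = P/|S| = 0.01467 (leading).

(a) P = 0.0004292 W  (b) Q = -0.02925 VAR  (c) S = 0.02925 VA  (d) PF = 0.01467 (leading)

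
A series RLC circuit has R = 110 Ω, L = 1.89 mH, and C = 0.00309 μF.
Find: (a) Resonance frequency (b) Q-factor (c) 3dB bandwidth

Step 1 — Resonance: ω₀ = 1/√(LC) = 1/√(0.00189·3.09e-09) = 4.138e+05 rad/s.
Step 2 — f₀ = ω₀/(2π) = 6.586e+04 Hz.
Step 3 — Series Q: Q = ω₀L/R = 4.138e+05·0.00189/110 = 7.11.
Step 4 — Bandwidth: Δω = ω₀/Q = 5.82e+04 rad/s; BW = Δω/(2π) = 9263 Hz.

(a) f₀ = 6.586e+04 Hz  (b) Q = 7.11  (c) BW = 9263 Hz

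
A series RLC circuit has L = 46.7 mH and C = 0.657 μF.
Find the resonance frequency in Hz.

Step 1 — Resonance condition Im(Z)=0 gives ω₀ = 1/√(LC).
Step 2 — ω₀ = 1/√(0.0467·6.57e-07) = 5709 rad/s.
Step 3 — f₀ = ω₀/(2π) = 908.6 Hz.

f₀ = 908.6 Hz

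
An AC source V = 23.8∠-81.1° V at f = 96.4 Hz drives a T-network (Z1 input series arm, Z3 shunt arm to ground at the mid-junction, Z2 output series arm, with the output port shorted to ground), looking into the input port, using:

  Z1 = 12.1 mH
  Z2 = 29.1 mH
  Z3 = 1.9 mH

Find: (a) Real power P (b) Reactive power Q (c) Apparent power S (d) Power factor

Step 1 — Angular frequency: ω = 2π·f = 2π·96.4 = 605.7 rad/s.
Step 2 — Component impedances:
  Z1: Z = jωL = j·605.7·0.0121 = 0 + j7.329 Ω
  Z2: Z = jωL = j·605.7·0.0291 = 0 + j17.63 Ω
  Z3: Z = jωL = j·605.7·0.0019 = 0 + j1.151 Ω
Step 3 — With the output port shorted to ground, the output series arm Z2 runs from the junction to ground; the shunt arm Z3 also runs from the junction to ground. They appear in parallel: Z3 || Z2 = 0 + j1.08 Ω.
Step 4 — Series with input arm Z1: Z_in = Z1 + (Z3 || Z2) = 0 + j8.409 Ω = 8.409∠90.0° Ω.
Step 5 — Source phasor: V = 23.8∠-81.1° V = 3.682 - j23.51 V.
Step 6 — Current: I = V / Z = -2.796 - j0.4379 A = 2.83∠-171.1° A.
Step 7 — Complex power: S = V·I* = 0 + j67.36 VA.
Step 8 — Real power: P = Re(S) = 0 W.
Step 9 — Reactive power: Q = Im(S) = 67.36 VAR.
Step 10 — Apparent power: |S| = 67.36 VA.
Step 11 — Power factor: PF = P/|S| = 0 (lagging).

(a) P = 0 W  (b) Q = 67.36 VAR  (c) S = 67.36 VA  (d) PF = 0 (lagging)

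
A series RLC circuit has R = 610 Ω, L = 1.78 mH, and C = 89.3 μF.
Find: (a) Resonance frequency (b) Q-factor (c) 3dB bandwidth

Step 1 — Resonance condition Im(Z)=0 gives ω₀ = 1/√(LC).
Step 2 — ω₀ = 1/√(0.00178·8.93e-05) = 2508 rad/s.
Step 3 — f₀ = ω₀/(2π) = 399.2 Hz.
Step 4 — Series Q: Q = ω₀L/R = 2508·0.00178/610 = 0.007319.
Step 5 — 3dB bandwidth: Δω = ω₀/Q = 3.427e+05 rad/s; BW = Δω/(2π) = 5.454e+04 Hz.

(a) f₀ = 399.2 Hz  (b) Q = 0.007319  (c) BW = 5.454e+04 Hz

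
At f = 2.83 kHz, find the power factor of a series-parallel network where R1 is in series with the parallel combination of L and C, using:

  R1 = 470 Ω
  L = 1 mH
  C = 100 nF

Step 1 — Angular frequency: ω = 2π·f = 2π·2830 = 1.778e+04 rad/s.
Step 2 — Component impedances:
  R1: Z = R = 470 Ω
  L: Z = jωL = j·1.778e+04·0.001 = 0 + j17.78 Ω
  C: Z = 1/(jωC) = -j/(ω·C) = 0 - j562.4 Ω
Step 3 — Parallel branch: L || C = 1/(1/L + 1/C) = 0 + j18.36 Ω.
Step 4 — Series with R1: Z_total = R1 + (L || C) = 470 + j18.36 Ω = 470.4∠2.2° Ω.
Step 5 — Power factor: PF = cos(φ) = Re(Z)/|Z| = 470/470.36 = 0.9992.
Step 6 — Type: Im(Z) = 18.36 ⇒ lagging (phase φ = 2.2°).

PF = 0.9992 (lagging, φ = 2.2°)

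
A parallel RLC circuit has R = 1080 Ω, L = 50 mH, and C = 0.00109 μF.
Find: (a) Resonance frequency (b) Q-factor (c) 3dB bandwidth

Step 1 — Resonance: ω₀ = 1/√(LC) = 1/√(0.05·1.09e-09) = 1.355e+05 rad/s.
Step 2 — f₀ = ω₀/(2π) = 2.156e+04 Hz.
Step 3 — Parallel Q: Q = R/(ω₀L) = 1080/(1.355e+05·0.05) = 0.1595.
Step 4 — Bandwidth: Δω = ω₀/Q = 8.495e+05 rad/s; BW = Δω/(2π) = 1.352e+05 Hz.

(a) f₀ = 2.156e+04 Hz  (b) Q = 0.1595  (c) BW = 1.352e+05 Hz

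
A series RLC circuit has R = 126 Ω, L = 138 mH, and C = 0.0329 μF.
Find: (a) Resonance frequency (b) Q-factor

Step 1 — Resonance condition Im(Z)=0 gives ω₀ = 1/√(LC).
Step 2 — ω₀ = 1/√(0.138·3.29e-08) = 1.484e+04 rad/s.
Step 3 — f₀ = ω₀/(2π) = 2362 Hz.
Step 4 — Series Q: Q = ω₀L/R = 1.484e+04·0.138/126 = 16.25.

(a) f₀ = 2362 Hz  (b) Q = 16.25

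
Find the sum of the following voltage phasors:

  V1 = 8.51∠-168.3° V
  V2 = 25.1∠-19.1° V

Step 1 — Convert each phasor to rectangular form:
  V1 = 8.51·(cos(-168.3°) + j·sin(-168.3°)) = -8.333 - j1.726 V
  V2 = 25.1·(cos(-19.1°) + j·sin(-19.1°)) = 23.72 - j8.213 V
Step 2 — Sum components: V_total = 15.39 - j9.939 V.
Step 3 — Convert to polar: |V_total| = 18.32 V, ∠V_total = -32.9°.

V_total = 18.32∠-32.9° V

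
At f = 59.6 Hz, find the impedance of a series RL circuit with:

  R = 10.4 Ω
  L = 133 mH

Step 1 — Angular frequency: ω = 2π·f = 2π·59.6 = 374.5 rad/s.
Step 2 — Component impedances:
  R: Z = R = 10.4 Ω
  L: Z = jωL = j·374.5·0.133 = 0 + j49.81 Ω
Step 3 — Series combination: Z_total = R + L = 10.4 + j49.81 Ω = 50.88∠78.2° Ω.

Z = 10.4 + j49.81 Ω = 50.88∠78.2° Ω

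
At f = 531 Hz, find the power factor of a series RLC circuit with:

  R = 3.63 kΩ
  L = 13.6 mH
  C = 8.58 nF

Step 1 — Angular frequency: ω = 2π·f = 2π·531 = 3336 rad/s.
Step 2 — Component impedances:
  R: Z = R = 3630 Ω
  L: Z = jωL = j·3336·0.0136 = 0 + j45.37 Ω
  C: Z = 1/(jωC) = -j/(ω·C) = 0 - j3.493e+04 Ω
Step 3 — Series combination: Z_total = R + L + C = 3630 - j3.489e+04 Ω = 3.508e+04∠-84.1° Ω.
Step 4 — Power factor: PF = cos(φ) = Re(Z)/|Z| = 3630/3.508e+04 = 0.1035.
Step 5 — Type: Im(Z) = -3.489e+04 ⇒ leading (phase φ = -84.1°).

PF = 0.1035 (leading, φ = -84.1°)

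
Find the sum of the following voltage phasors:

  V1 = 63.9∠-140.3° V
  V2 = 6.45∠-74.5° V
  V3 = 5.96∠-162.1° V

Step 1 — Convert each phasor to rectangular form:
  V1 = 63.9·(cos(-140.3°) + j·sin(-140.3°)) = -49.16 - j40.82 V
  V2 = 6.45·(cos(-74.5°) + j·sin(-74.5°)) = 1.724 - j6.215 V
  V3 = 5.96·(cos(-162.1°) + j·sin(-162.1°)) = -5.672 - j1.832 V
Step 2 — Sum components: V_total = -53.11 - j48.86 V.
Step 3 — Convert to polar: |V_total| = 72.17 V, ∠V_total = -137.4°.

V_total = 72.17∠-137.4° V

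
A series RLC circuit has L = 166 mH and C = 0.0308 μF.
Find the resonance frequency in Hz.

Step 1 — Resonance condition Im(Z)=0 gives ω₀ = 1/√(LC).
Step 2 — ω₀ = 1/√(0.166·3.08e-08) = 1.399e+04 rad/s.
Step 3 — f₀ = ω₀/(2π) = 2226 Hz.

f₀ = 2226 Hz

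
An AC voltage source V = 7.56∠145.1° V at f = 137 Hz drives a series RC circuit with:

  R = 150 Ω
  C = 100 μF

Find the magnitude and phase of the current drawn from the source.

Step 1 — Angular frequency: ω = 2π·f = 2π·137 = 860.8 rad/s.
Step 2 — Component impedances:
  R: Z = R = 150 Ω
  C: Z = 1/(jωC) = -j/(ω·C) = 0 - j11.62 Ω
Step 3 — Series combination: Z_total = R + C = 150 - j11.62 Ω = 150.4∠-4.4° Ω.
Step 4 — Source phasor: V = 7.56∠145.1° V = -6.2 + j4.325 V.
Step 5 — Ohm's law: I = V / Z_total = (-6.2 + j4.325) / (150 - j11.62) = -0.04331 + j0.02548 A.
Step 6 — Convert to polar: |I| = 0.05025 A, ∠I = 149.5°.

I = 0.05025∠149.5° A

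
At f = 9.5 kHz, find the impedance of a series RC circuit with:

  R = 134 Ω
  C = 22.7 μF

Step 1 — Angular frequency: ω = 2π·f = 2π·9500 = 5.969e+04 rad/s.
Step 2 — Component impedances:
  R: Z = R = 134 Ω
  C: Z = 1/(jωC) = -j/(ω·C) = 0 - j0.738 Ω
Step 3 — Series combination: Z_total = R + C = 134 - j0.738 Ω = 134∠-0.3° Ω.

Z = 134 - j0.738 Ω = 134∠-0.3° Ω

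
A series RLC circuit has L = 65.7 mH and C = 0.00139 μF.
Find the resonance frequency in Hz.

Step 1 — Resonance condition Im(Z)=0 gives ω₀ = 1/√(LC).
Step 2 — ω₀ = 1/√(0.0657·1.39e-09) = 1.046e+05 rad/s.
Step 3 — f₀ = ω₀/(2π) = 1.665e+04 Hz.

f₀ = 1.665e+04 Hz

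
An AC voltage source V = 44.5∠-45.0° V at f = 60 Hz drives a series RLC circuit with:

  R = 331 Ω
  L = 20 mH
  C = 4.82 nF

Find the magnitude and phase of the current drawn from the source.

Step 1 — Angular frequency: ω = 2π·f = 2π·60 = 377 rad/s.
Step 2 — Component impedances:
  R: Z = R = 331 Ω
  L: Z = jωL = j·377·0.02 = 0 + j7.54 Ω
  C: Z = 1/(jωC) = -j/(ω·C) = 0 - j5.503e+05 Ω
Step 3 — Series combination: Z_total = R + L + C = 331 - j5.503e+05 Ω = 5.503e+05∠-90.0° Ω.
Step 4 — Source phasor: V = 44.5∠-45.0° V = 31.47 - j31.47 V.
Step 5 — Ohm's law: I = V / Z_total = (31.47 - j31.47) / (331 - j5.503e+05) = 5.721e-05 + j5.714e-05 A.
Step 6 — Convert to polar: |I| = 8.086e-05 A, ∠I = 45.0°.

I = 8.086e-05∠45.0° A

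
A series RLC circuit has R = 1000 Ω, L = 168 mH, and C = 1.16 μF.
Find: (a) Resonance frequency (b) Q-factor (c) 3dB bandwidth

Step 1 — Resonance condition Im(Z)=0 gives ω₀ = 1/√(LC).
Step 2 — ω₀ = 1/√(0.168·1.16e-06) = 2265 rad/s.
Step 3 — f₀ = ω₀/(2π) = 360.5 Hz.
Step 4 — Series Q: Q = ω₀L/R = 2265·0.168/1000 = 0.3806.
Step 5 — 3dB bandwidth: Δω = ω₀/Q = 5952 rad/s; BW = Δω/(2π) = 947.4 Hz.

(a) f₀ = 360.5 Hz  (b) Q = 0.3806  (c) BW = 947.4 Hz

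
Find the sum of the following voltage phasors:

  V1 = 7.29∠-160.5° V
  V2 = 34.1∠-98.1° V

Step 1 — Convert each phasor to rectangular form:
  V1 = 7.29·(cos(-160.5°) + j·sin(-160.5°)) = -6.872 - j2.433 V
  V2 = 34.1·(cos(-98.1°) + j·sin(-98.1°)) = -4.805 - j33.76 V
Step 2 — Sum components: V_total = -11.68 - j36.19 V.
Step 3 — Convert to polar: |V_total| = 38.03 V, ∠V_total = -107.9°.

V_total = 38.03∠-107.9° V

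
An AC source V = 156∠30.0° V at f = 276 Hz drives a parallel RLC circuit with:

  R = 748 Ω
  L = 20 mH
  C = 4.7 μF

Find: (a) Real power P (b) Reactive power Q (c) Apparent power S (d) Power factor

Step 1 — Angular frequency: ω = 2π·f = 2π·276 = 1734 rad/s.
Step 2 — Component impedances:
  R: Z = R = 748 Ω
  L: Z = jωL = j·1734·0.02 = 0 + j34.68 Ω
  C: Z = 1/(jωC) = -j/(ω·C) = 0 - j122.7 Ω
Step 3 — Parallel combination: 1/Z_total = 1/R + 1/L + 1/C; Z_total = 3.112 + j48.15 Ω = 48.25∠86.3° Ω.
Step 4 — Source phasor: V = 156∠30.0° V = 135.1 + j78 V.
Step 5 — Current: I = V / Z = 1.794 - j2.69 A = 3.233∠-56.3° A.
Step 6 — Complex power: S = V·I* = 32.53 + j503.3 VA.
Step 7 — Real power: P = Re(S) = 32.53 W.
Step 8 — Reactive power: Q = Im(S) = 503.3 VAR.
Step 9 — Apparent power: |S| = 504.4 VA.
Step 10 — Power factor: PF = P/|S| = 0.06451 (lagging).

(a) P = 32.53 W  (b) Q = 503.3 VAR  (c) S = 504.4 VA  (d) PF = 0.06451 (lagging)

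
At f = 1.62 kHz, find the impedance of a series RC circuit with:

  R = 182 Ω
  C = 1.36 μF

Step 1 — Angular frequency: ω = 2π·f = 2π·1620 = 1.018e+04 rad/s.
Step 2 — Component impedances:
  R: Z = R = 182 Ω
  C: Z = 1/(jωC) = -j/(ω·C) = 0 - j72.24 Ω
Step 3 — Series combination: Z_total = R + C = 182 - j72.24 Ω = 195.8∠-21.6° Ω.

Z = 182 - j72.24 Ω = 195.8∠-21.6° Ω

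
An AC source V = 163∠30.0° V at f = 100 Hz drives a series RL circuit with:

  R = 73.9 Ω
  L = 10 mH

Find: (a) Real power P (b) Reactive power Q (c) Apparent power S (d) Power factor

Step 1 — Angular frequency: ω = 2π·f = 2π·100 = 628.3 rad/s.
Step 2 — Component impedances:
  R: Z = R = 73.9 Ω
  L: Z = jωL = j·628.3·0.01 = 0 + j6.283 Ω
Step 3 — Series combination: Z_total = R + L = 73.9 + j6.283 Ω = 74.17∠4.9° Ω.
Step 4 — Source phasor: V = 163∠30.0° V = 141.2 + j81.5 V.
Step 5 — Current: I = V / Z = 1.99 + j0.9337 A = 2.198∠25.1° A.
Step 6 — Complex power: S = V·I* = 356.9 + j30.35 VA.
Step 7 — Real power: P = Re(S) = 356.9 W.
Step 8 — Reactive power: Q = Im(S) = 30.35 VAR.
Step 9 — Apparent power: |S| = 358.2 VA.
Step 10 — Power factor: PF = P/|S| = 0.9964 (lagging).

(a) P = 356.9 W  (b) Q = 30.35 VAR  (c) S = 358.2 VA  (d) PF = 0.9964 (lagging)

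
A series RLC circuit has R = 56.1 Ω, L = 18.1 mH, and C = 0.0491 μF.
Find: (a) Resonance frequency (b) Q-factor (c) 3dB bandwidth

Step 1 — Resonance: ω₀ = 1/√(LC) = 1/√(0.0181·4.91e-08) = 3.354e+04 rad/s.
Step 2 — f₀ = ω₀/(2π) = 5339 Hz.
Step 3 — Series Q: Q = ω₀L/R = 3.354e+04·0.0181/56.1 = 10.82.
Step 4 — Bandwidth: Δω = ω₀/Q = 3099 rad/s; BW = Δω/(2π) = 493.3 Hz.

(a) f₀ = 5339 Hz  (b) Q = 10.82  (c) BW = 493.3 Hz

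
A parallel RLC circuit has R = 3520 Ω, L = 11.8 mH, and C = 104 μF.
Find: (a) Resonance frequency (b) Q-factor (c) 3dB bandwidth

Step 1 — Resonance: ω₀ = 1/√(LC) = 1/√(0.0118·0.000104) = 902.7 rad/s.
Step 2 — f₀ = ω₀/(2π) = 143.7 Hz.
Step 3 — Parallel Q: Q = R/(ω₀L) = 3520/(902.7·0.0118) = 330.5.
Step 4 — Bandwidth: Δω = ω₀/Q = 2.732 rad/s; BW = Δω/(2π) = 0.4348 Hz.

(a) f₀ = 143.7 Hz  (b) Q = 330.5  (c) BW = 0.4348 Hz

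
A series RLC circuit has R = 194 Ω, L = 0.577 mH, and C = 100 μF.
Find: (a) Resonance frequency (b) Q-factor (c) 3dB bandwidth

Step 1 — Resonance condition Im(Z)=0 gives ω₀ = 1/√(LC).
Step 2 — ω₀ = 1/√(0.000577·0.0001) = 4163 rad/s.
Step 3 — f₀ = ω₀/(2π) = 662.6 Hz.
Step 4 — Series Q: Q = ω₀L/R = 4163·0.000577/194 = 0.01238.
Step 5 — 3dB bandwidth: Δω = ω₀/Q = 3.362e+05 rad/s; BW = Δω/(2π) = 5.351e+04 Hz.

(a) f₀ = 662.6 Hz  (b) Q = 0.01238  (c) BW = 5.351e+04 Hz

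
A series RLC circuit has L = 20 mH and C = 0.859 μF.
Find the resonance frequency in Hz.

Step 1 — Resonance condition Im(Z)=0 gives ω₀ = 1/√(LC).
Step 2 — ω₀ = 1/√(0.02·8.59e-07) = 7629 rad/s.
Step 3 — f₀ = ω₀/(2π) = 1214 Hz.

f₀ = 1214 Hz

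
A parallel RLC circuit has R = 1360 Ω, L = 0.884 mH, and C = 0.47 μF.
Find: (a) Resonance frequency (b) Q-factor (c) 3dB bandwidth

Step 1 — Resonance: ω₀ = 1/√(LC) = 1/√(0.000884·4.7e-07) = 4.906e+04 rad/s.
Step 2 — f₀ = ω₀/(2π) = 7808 Hz.
Step 3 — Parallel Q: Q = R/(ω₀L) = 1360/(4.906e+04·0.000884) = 31.36.
Step 4 — Bandwidth: Δω = ω₀/Q = 1564 rad/s; BW = Δω/(2π) = 249 Hz.

(a) f₀ = 7808 Hz  (b) Q = 31.36  (c) BW = 249 Hz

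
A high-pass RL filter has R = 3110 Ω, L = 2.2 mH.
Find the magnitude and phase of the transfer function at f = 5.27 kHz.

Step 1 — Angular frequency: ω = 2π·5270 = 3.311e+04 rad/s.
Step 2 — Transfer function: H(jω) = jωL/(R + jωL).
Step 3 — Numerator jωL = j·72.85; denominator R + jωL = 3110 + j72.85.
Step 4 — H = 0.0005484 + j0.02341.
Step 5 — Magnitude: |H| = 0.02342 (-32.6 dB); phase: φ = 88.7°.

|H| = 0.02342 (-32.6 dB), φ = 88.7°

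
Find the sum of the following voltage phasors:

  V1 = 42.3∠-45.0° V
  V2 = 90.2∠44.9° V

Step 1 — Convert each phasor to rectangular form:
  V1 = 42.3·(cos(-45.0°) + j·sin(-45.0°)) = 29.91 - j29.91 V
  V2 = 90.2·(cos(44.9°) + j·sin(44.9°)) = 63.89 + j63.67 V
Step 2 — Sum components: V_total = 93.8 + j33.76 V.
Step 3 — Convert to polar: |V_total| = 99.69 V, ∠V_total = 19.8°.

V_total = 99.69∠19.8° V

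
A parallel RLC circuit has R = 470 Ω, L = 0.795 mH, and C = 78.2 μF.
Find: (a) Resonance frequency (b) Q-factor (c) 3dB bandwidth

Step 1 — Resonance: ω₀ = 1/√(LC) = 1/√(0.000795·7.82e-05) = 4011 rad/s.
Step 2 — f₀ = ω₀/(2π) = 638.3 Hz.
Step 3 — Parallel Q: Q = R/(ω₀L) = 470/(4011·0.000795) = 147.4.
Step 4 — Bandwidth: Δω = ω₀/Q = 27.21 rad/s; BW = Δω/(2π) = 4.33 Hz.

(a) f₀ = 638.3 Hz  (b) Q = 147.4  (c) BW = 4.33 Hz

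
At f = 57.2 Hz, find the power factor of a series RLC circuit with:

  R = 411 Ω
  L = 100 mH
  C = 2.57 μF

Step 1 — Angular frequency: ω = 2π·f = 2π·57.2 = 359.4 rad/s.
Step 2 — Component impedances:
  R: Z = R = 411 Ω
  L: Z = jωL = j·359.4·0.1 = 0 + j35.94 Ω
  C: Z = 1/(jωC) = -j/(ω·C) = 0 - j1083 Ω
Step 3 — Series combination: Z_total = R + L + C = 411 - j1047 Ω = 1125∠-68.6° Ω.
Step 4 — Power factor: PF = cos(φ) = Re(Z)/|Z| = 411/1124.5 = 0.3655.
Step 5 — Type: Im(Z) = -1047 ⇒ leading (phase φ = -68.6°).

PF = 0.3655 (leading, φ = -68.6°)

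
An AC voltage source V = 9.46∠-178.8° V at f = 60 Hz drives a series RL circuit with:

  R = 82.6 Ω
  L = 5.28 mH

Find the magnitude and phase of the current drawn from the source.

Step 1 — Angular frequency: ω = 2π·f = 2π·60 = 377 rad/s.
Step 2 — Component impedances:
  R: Z = R = 82.6 Ω
  L: Z = jωL = j·377·0.00528 = 0 + j1.991 Ω
Step 3 — Series combination: Z_total = R + L = 82.6 + j1.991 Ω = 82.62∠1.4° Ω.
Step 4 — Source phasor: V = 9.46∠-178.8° V = -9.458 - j0.1981 V.
Step 5 — Ohm's law: I = V / Z_total = (-9.458 - j0.1981) / (82.6 + j1.991) = -0.1145 + j0.0003606 A.
Step 6 — Convert to polar: |I| = 0.1145 A, ∠I = 179.8°.

I = 0.1145∠179.8° A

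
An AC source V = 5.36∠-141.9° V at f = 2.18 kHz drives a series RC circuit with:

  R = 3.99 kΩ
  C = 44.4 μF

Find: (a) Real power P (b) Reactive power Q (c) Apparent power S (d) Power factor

Step 1 — Angular frequency: ω = 2π·f = 2π·2180 = 1.37e+04 rad/s.
Step 2 — Component impedances:
  R: Z = R = 3990 Ω
  C: Z = 1/(jωC) = -j/(ω·C) = 0 - j1.644 Ω
Step 3 — Series combination: Z_total = R + C = 3990 - j1.644 Ω = 3990∠-0.0° Ω.
Step 4 — Source phasor: V = 5.36∠-141.9° V = -4.218 - j3.307 V.
Step 5 — Current: I = V / Z = -0.001057 - j0.0008293 A = 0.001343∠-141.9° A.
Step 6 — Complex power: S = V·I* = 0.0072 - j2.967e-06 VA.
Step 7 — Real power: P = Re(S) = 0.0072 W.
Step 8 — Reactive power: Q = Im(S) = -2.967e-06 VAR.
Step 9 — Apparent power: |S| = 0.0072 VA.
Step 10 — Power factor: PF = P/|S| = 1 (leading).

(a) P = 0.0072 W  (b) Q = -2.967e-06 VAR  (c) S = 0.0072 VA  (d) PF = 1 (leading)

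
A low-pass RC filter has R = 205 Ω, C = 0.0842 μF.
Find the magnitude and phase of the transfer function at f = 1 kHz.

Step 1 — Angular frequency: ω = 2π·1000 = 6283 rad/s.
Step 2 — Transfer function: H(jω) = 1/(1 + jωRC).
Step 3 — Denominator: 1 + jωRC = 1 + j·6283·205·8.42e-08 = 1 + j0.1085.
Step 4 — H = 0.9884 - j0.1072.
Step 5 — Magnitude: |H| = 0.9942 (-0.1 dB); phase: φ = -6.2°.

|H| = 0.9942 (-0.1 dB), φ = -6.2°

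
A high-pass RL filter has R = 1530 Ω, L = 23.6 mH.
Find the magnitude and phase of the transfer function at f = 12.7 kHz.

Step 1 — Angular frequency: ω = 2π·1.27e+04 = 7.98e+04 rad/s.
Step 2 — Transfer function: H(jω) = jωL/(R + jωL).
Step 3 — Numerator jωL = j·1883; denominator R + jωL = 1530 + j1883.
Step 4 — H = 0.6024 + j0.4894.
Step 5 — Magnitude: |H| = 0.7761 (-2.2 dB); phase: φ = 39.1°.

|H| = 0.7761 (-2.2 dB), φ = 39.1°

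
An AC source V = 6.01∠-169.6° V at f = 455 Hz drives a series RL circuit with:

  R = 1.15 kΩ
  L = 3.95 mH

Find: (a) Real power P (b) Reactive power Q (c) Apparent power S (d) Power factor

Step 1 — Angular frequency: ω = 2π·f = 2π·455 = 2859 rad/s.
Step 2 — Component impedances:
  R: Z = R = 1150 Ω
  L: Z = jωL = j·2859·0.00395 = 0 + j11.29 Ω
Step 3 — Series combination: Z_total = R + L = 1150 + j11.29 Ω = 1150∠0.6° Ω.
Step 4 — Source phasor: V = 6.01∠-169.6° V = -5.911 - j1.085 V.
Step 5 — Current: I = V / Z = -0.005149 - j0.0008928 A = 0.005226∠-170.2° A.
Step 6 — Complex power: S = V·I* = 0.03141 + j0.0003084 VA.
Step 7 — Real power: P = Re(S) = 0.03141 W.
Step 8 — Reactive power: Q = Im(S) = 0.0003084 VAR.
Step 9 — Apparent power: |S| = 0.03141 VA.
Step 10 — Power factor: PF = P/|S| = 1 (lagging).

(a) P = 0.03141 W  (b) Q = 0.0003084 VAR  (c) S = 0.03141 VA  (d) PF = 1 (lagging)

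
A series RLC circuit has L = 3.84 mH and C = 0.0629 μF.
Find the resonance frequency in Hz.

Step 1 — Resonance condition Im(Z)=0 gives ω₀ = 1/√(LC).
Step 2 — ω₀ = 1/√(0.00384·6.29e-08) = 6.434e+04 rad/s.
Step 3 — f₀ = ω₀/(2π) = 1.024e+04 Hz.

f₀ = 1.024e+04 Hz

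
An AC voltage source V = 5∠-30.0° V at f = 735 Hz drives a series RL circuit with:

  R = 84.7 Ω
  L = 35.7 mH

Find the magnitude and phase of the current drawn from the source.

Step 1 — Angular frequency: ω = 2π·f = 2π·735 = 4618 rad/s.
Step 2 — Component impedances:
  R: Z = R = 84.7 Ω
  L: Z = jωL = j·4618·0.0357 = 0 + j164.9 Ω
Step 3 — Series combination: Z_total = R + L = 84.7 + j164.9 Ω = 185.4∠62.8° Ω.
Step 4 — Source phasor: V = 5∠-30.0° V = 4.33 - j2.5 V.
Step 5 — Ohm's law: I = V / Z_total = (4.33 - j2.5) / (84.7 + j164.9) = -0.001322 - j0.02694 A.
Step 6 — Convert to polar: |I| = 0.02698 A, ∠I = -92.8°.

I = 0.02698∠-92.8° A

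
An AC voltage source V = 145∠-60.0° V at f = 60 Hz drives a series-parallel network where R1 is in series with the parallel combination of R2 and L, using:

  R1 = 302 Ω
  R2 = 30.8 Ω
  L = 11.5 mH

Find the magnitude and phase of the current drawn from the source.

Step 1 — Angular frequency: ω = 2π·f = 2π·60 = 377 rad/s.
Step 2 — Component impedances:
  R1: Z = R = 302 Ω
  R2: Z = R = 30.8 Ω
  L: Z = jωL = j·377·0.0115 = 0 + j4.335 Ω
Step 3 — Parallel branch: R2 || L = 1/(1/R2 + 1/L) = 0.5984 + j4.251 Ω.
Step 4 — Series with R1: Z_total = R1 + (R2 || L) = 302.6 + j4.251 Ω = 302.6∠0.8° Ω.
Step 5 — Source phasor: V = 145∠-60.0° V = 72.5 - j125.6 V.
Step 6 — Ohm's law: I = V / Z_total = (72.5 - j125.6) / (302.6 + j4.251) = 0.2337 - j0.4183 A.
Step 7 — Convert to polar: |I| = 0.4791 A, ∠I = -60.8°.

I = 0.4791∠-60.8° A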